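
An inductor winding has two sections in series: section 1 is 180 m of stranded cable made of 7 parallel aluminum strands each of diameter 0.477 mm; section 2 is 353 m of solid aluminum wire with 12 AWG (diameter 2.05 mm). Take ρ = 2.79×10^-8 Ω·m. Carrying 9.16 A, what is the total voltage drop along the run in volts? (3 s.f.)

Section 1: A_strand = π(2.3850e-04)² = 1.787e-07 m²; R₁ = ρL/(N·A_s) = (2.79×10^-8)(180)/(7×1.787e-07) = 4.015 Ω
Section 2: A = π(2.05/2 mm)² = π(1.0250e-03 m)² = 3.301e-06 m²
R₂ = (2.79×10^-8)(353)/(3.301e-06) = 2.984 Ω
R = R₁ + R₂ = 6.999 Ω
V = IR = 9.16 × 6.999 = 64.1 V

64.1 V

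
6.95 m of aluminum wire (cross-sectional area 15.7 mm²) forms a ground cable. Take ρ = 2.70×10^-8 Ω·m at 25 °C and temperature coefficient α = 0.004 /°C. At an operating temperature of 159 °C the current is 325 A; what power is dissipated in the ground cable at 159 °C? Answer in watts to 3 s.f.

1940 W

A = 15.7 mm² = 1.570e-05 m²
R₍25₎ = ρL/A = (2.70×10^-8)(6.95)/(1.570e-05) = 0.01195 Ω
R₍159₎ = R₍25₎(1 + αΔT) = 0.01195 × (1 + 0.004×134) = 0.01836 Ω
P = I²R = (325)² × 0.01836 = 1940 W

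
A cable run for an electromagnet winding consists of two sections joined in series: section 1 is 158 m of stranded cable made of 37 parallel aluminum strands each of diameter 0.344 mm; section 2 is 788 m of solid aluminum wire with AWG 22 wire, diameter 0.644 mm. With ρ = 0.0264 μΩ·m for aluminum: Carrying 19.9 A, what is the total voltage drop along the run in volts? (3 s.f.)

ρ = 0.0264 μΩ·m = 2.64×10^-8 Ω·m
Section 1: A_strand = π(1.7200e-04)² = 9.294e-08 m²; R₁ = ρL/(N·A_s) = (2.64×10^-8)(158)/(37×9.294e-08) = 1.213 Ω
Section 2: A = π(0.644/2 mm)² = π(3.2200e-04 m)² = 3.257e-07 m²
R₂ = (2.64×10^-8)(788)/(3.257e-07) = 63.87 Ω
R = R₁ + R₂ = 65.08 Ω
V = IR = 19.9 × 65.08 = 1300 V

1300 V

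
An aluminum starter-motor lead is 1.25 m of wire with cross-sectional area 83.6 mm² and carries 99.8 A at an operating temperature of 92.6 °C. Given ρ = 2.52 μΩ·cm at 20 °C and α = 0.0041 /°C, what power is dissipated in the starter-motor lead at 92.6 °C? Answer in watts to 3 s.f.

4.87 W

ρ = 2.52 μΩ·cm = 2.52×10^-8 Ω·m
A = 83.6 mm² = 8.360e-05 m²
R₍20₎ = ρL/A = (2.52×10^-8)(1.25)/(8.360e-05) = 3.768×10^-4 Ω
R₍92.6₎ = R₍20₎(1 + αΔT) = 3.768×10^-4 × (1 + 0.0041×72.6) = 4.890×10^-4 Ω
P = I²R = (99.8)² × 4.890×10^-4 = 4.87 W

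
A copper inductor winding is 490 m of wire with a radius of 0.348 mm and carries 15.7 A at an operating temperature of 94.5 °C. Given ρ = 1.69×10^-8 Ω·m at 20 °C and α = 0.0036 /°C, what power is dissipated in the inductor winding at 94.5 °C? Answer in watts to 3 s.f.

A = πr² = π(3.4800e-04 m)² = 3.805e-07 m²
R₍20₎ = ρL/A = (1.69×10^-8)(490)/(3.805e-07) = 21.77 Ω
R₍94.5₎ = R₍20₎(1 + αΔT) = 21.77 × (1 + 0.0036×74.5) = 27.6 Ω
P = I²R = (15.7)² × 27.6 = 6800 W

6800 W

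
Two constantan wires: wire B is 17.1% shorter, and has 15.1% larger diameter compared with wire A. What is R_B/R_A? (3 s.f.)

0.626

R ∝ L/d², so R_B/R_A = (1 − 17.1/100) × (1 + 15.1/100)⁻²
= 0.829 × 0.7548 = 0.626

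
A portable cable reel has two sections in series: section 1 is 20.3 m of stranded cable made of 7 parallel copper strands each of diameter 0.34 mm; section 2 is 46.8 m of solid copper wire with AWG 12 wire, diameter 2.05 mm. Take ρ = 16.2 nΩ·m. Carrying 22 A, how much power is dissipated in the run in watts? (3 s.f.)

362 W

ρ = 16.2 nΩ·m = 1.62×10^-8 Ω·m
Section 1: A_strand = π(1.7000e-04)² = 9.079e-08 m²; R₁ = ρL/(N·A_s) = (1.62×10^-8)(20.3)/(7×9.079e-08) = 0.5174 Ω
Section 2: A = π(2.05/2 mm)² = π(1.0250e-03 m)² = 3.301e-06 m²
R₂ = (1.62×10^-8)(46.8)/(3.301e-06) = 0.2297 Ω
R = R₁ + R₂ = 0.7471 Ω
P = I²R = (22)² × 0.7471 = 362 W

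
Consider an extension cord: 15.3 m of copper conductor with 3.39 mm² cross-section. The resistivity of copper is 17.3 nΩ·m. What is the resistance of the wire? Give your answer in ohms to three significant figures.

ρ = 17.3 nΩ·m = 1.73×10^-8 Ω·m
A = 3.39 mm² = 3.390e-06 m²
R = ρL/A = (1.73×10^-8)(15.3 m)/(3.390e-06 m²) = 0.0781 Ω

0.0781 Ω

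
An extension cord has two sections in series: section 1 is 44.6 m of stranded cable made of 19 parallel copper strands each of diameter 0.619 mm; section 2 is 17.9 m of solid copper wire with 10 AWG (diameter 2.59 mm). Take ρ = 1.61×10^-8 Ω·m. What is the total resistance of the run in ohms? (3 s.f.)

Section 1: A_strand = π(3.0950e-04)² = 3.009e-07 m²; R₁ = ρL/(N·A_s) = (1.61×10^-8)(44.6)/(19×3.009e-07) = 0.1256 Ω
Section 2: A = π(2.59/2 mm)² = π(1.2950e-03 m)² = 5.269e-06 m²
R₂ = (1.61×10^-8)(17.9)/(5.269e-06) = 0.0547 Ω
R = R₁ + R₂ = 0.180 Ω

0.180 Ω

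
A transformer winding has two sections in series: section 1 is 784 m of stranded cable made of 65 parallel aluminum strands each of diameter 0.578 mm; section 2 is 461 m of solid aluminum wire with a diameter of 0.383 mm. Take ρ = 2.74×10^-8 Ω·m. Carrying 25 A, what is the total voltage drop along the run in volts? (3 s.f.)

Section 1: A_strand = π(2.8900e-04)² = 2.624e-07 m²; R₁ = ρL/(N·A_s) = (2.74×10^-8)(784)/(65×2.624e-07) = 1.26 Ω
Section 2: A = π(d/2)² = π(1.9150e-04 m)² = 1.152e-07 m²
R₂ = (2.74×10^-8)(461)/(1.152e-07) = 109.6 Ω
R = R₁ + R₂ = 110.9 Ω
V = IR = 25 × 110.9 = 2770 V

2770 V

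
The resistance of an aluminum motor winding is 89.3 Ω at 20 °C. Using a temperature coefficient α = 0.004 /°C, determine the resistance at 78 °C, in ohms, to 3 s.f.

110 Ω

ΔT = 78 − 20 = 58 °C
R = R₀(1 + αΔT) = 89.3 × (1 + 0.004×58) = 89.3 × 1.232 = 110 Ω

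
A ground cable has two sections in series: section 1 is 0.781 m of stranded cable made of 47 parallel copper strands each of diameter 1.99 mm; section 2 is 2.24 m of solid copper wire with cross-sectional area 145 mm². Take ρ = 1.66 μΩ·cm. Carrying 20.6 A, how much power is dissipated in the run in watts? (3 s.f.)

0.146 W

ρ = 1.66 μΩ·cm = 1.66×10^-8 Ω·m
Section 1: A_strand = π(9.9500e-04)² = 3.110e-06 m²; R₁ = ρL/(N·A_s) = (1.66×10^-8)(0.781)/(47×3.110e-06) = 8.869×10^-5 Ω
Section 2: A = 145 mm² = 1.450e-04 m²
R₂ = (1.66×10^-8)(2.24)/(1.450e-04) = 2.564×10^-4 Ω
R = R₁ + R₂ = 3.451×10^-4 Ω
P = I²R = (20.6)² × 3.451×10^-4 = 0.146 W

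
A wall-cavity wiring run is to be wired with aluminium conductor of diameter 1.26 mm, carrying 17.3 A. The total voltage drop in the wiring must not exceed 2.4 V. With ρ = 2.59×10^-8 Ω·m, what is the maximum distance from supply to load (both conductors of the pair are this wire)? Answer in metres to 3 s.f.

3.34 m

A = π(d/2)² = π(6.3000e-04 m)² = 1.247e-06 m²
L_max = V_max·A/(2·ρI) = (2.4)(1.247e-06)/(2×2.59×10^-8×17.3) = 3.34 m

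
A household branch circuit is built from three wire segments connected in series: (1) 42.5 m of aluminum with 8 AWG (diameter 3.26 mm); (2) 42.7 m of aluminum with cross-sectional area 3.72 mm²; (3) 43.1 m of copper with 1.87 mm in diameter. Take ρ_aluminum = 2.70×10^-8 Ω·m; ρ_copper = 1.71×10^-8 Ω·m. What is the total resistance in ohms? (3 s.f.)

0.716 Ω

Seg 1: A = π(3.26/2 mm)² = π(1.6300e-03 m)² = 8.347e-06 m²
R_1 = (2.70×10^-8)(42.5)/(8.347e-06) = 0.1375 Ω
Seg 2: A = 3.72 mm² = 3.720e-06 m²
R_2 = (2.70×10^-8)(42.7)/(3.720e-06) = 0.3099 Ω
Seg 3: A = π(d/2)² = π(9.3500e-04 m)² = 2.746e-06 m²
R_3 = (1.71×10^-8)(43.1)/(2.746e-06) = 0.2683 Ω
R_total = R_1 + R_2 + R_3 = 0.716 Ω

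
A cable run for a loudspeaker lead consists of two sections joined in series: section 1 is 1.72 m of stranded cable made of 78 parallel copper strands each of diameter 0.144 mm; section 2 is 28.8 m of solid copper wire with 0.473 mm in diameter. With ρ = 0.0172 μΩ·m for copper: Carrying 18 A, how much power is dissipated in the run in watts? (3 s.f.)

921 W

ρ = 0.0172 μΩ·m = 1.72×10^-8 Ω·m
Section 1: A_strand = π(7.2000e-05)² = 1.629e-08 m²; R₁ = ρL/(N·A_s) = (1.72×10^-8)(1.72)/(78×1.629e-08) = 0.02329 Ω
Section 2: A = π(d/2)² = π(2.3650e-04 m)² = 1.757e-07 m²
R₂ = (1.72×10^-8)(28.8)/(1.757e-07) = 2.819 Ω
R = R₁ + R₂ = 2.842 Ω
P = I²R = (18)² × 2.842 = 921 W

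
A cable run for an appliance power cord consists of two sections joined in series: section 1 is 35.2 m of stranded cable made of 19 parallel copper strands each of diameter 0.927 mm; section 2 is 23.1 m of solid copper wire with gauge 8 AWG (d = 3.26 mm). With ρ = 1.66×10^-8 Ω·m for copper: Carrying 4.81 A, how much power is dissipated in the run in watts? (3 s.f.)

Section 1: A_strand = π(4.6350e-04)² = 6.749e-07 m²; R₁ = ρL/(N·A_s) = (1.66×10^-8)(35.2)/(19×6.749e-07) = 0.04557 Ω
Section 2: A = π(3.26/2 mm)² = π(1.6300e-03 m)² = 8.347e-06 m²
R₂ = (1.66×10^-8)(23.1)/(8.347e-06) = 0.04594 Ω
R = R₁ + R₂ = 0.09151 Ω
P = I²R = (4.81)² × 0.09151 = 2.12 W

2.12 W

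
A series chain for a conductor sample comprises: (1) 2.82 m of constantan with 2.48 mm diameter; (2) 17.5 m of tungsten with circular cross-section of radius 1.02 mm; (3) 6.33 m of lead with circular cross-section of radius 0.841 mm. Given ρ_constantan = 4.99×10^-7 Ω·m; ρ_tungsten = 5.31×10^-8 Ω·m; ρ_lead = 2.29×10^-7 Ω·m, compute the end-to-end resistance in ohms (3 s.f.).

1.23 Ω

Seg 1: A = π(d/2)² = π(1.2400e-03 m)² = 4.831e-06 m²
R_1 = (4.99×10^-7)(2.82)/(4.831e-06) = 0.2913 Ω
Seg 2: A = πr² = π(1.0200e-03 m)² = 3.269e-06 m²
R_2 = (5.31×10^-8)(17.5)/(3.269e-06) = 0.2843 Ω
Seg 3: A = πr² = π(8.4100e-04 m)² = 2.222e-06 m²
R_3 = (2.29×10^-7)(6.33)/(2.222e-06) = 0.6524 Ω
R_total = R_1 + R_2 + R_3 = 1.23 Ω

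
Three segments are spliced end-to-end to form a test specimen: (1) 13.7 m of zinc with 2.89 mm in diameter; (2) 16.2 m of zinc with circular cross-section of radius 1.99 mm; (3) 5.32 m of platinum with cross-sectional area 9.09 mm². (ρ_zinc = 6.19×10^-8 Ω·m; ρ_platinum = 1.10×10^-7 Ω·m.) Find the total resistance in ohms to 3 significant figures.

0.274 Ω

Seg 1: A = π(d/2)² = π(1.4450e-03 m)² = 6.560e-06 m²
R_1 = (6.19×10^-8)(13.7)/(6.560e-06) = 0.1293 Ω
Seg 2: A = πr² = π(1.9900e-03 m)² = 1.244e-05 m²
R_2 = (6.19×10^-8)(16.2)/(1.244e-05) = 0.0806 Ω
Seg 3: A = 9.09 mm² = 9.090e-06 m²
R_3 = (1.10×10^-7)(5.32)/(9.090e-06) = 0.06438 Ω
R_total = R_1 + R_2 + R_3 = 0.274 Ω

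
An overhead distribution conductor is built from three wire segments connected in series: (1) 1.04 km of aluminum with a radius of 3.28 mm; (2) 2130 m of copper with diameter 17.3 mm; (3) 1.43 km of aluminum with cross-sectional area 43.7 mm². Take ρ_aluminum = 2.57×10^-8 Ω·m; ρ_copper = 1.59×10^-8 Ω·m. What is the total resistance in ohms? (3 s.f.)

1.78 Ω

Seg 1: A = πr² = π(3.2800e-03 m)² = 3.380e-05 m²
R_1 = (2.57×10^-8)(1040)/(3.380e-05) = 0.7908 Ω
Seg 2: A = π(d/2)² = π(8.6500e-03 m)² = 2.351e-04 m²
R_2 = (1.59×10^-8)(2130)/(2.351e-04) = 0.1441 Ω
Seg 3: A = 43.7 mm² = 4.370e-05 m²
R_3 = (2.57×10^-8)(1430)/(4.370e-05) = 0.841 Ω
R_total = R_1 + R_2 + R_3 = 1.78 Ω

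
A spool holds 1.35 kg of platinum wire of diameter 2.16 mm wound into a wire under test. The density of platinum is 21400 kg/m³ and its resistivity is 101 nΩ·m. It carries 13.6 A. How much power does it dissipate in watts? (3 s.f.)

87.8 W

ρ = 101 nΩ·m = 1.01×10^-7 Ω·m
A = π(d/2)² = π(1.0800e-03 m)² = 3.6644e-06 m²
L = m/(density·A) = 1.35/(21400×3.6644e-06) = 17.22 m
R = ρL/A = (1.01×10^-7)(17.22)/(3.6644e-06) = 0.4745 Ω
P = I²R = (13.6)² × 0.4745 = 87.8 W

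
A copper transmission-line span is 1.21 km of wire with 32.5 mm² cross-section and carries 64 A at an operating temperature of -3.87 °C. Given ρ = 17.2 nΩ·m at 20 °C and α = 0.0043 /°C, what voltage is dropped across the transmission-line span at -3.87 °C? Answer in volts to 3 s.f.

36.8 V

ρ = 17.2 nΩ·m = 1.72×10^-8 Ω·m
A = 32.5 mm² = 3.250e-05 m²
R₍20₎ = ρL/A = (1.72×10^-8)(1210)/(3.250e-05) = 0.6404 Ω
R₍-3.87₎ = R₍20₎(1 + αΔT) = 0.6404 × (1 + 0.0043×-23.9) = 0.5746 Ω
V = IR = 64 × 0.5746 = 36.8 V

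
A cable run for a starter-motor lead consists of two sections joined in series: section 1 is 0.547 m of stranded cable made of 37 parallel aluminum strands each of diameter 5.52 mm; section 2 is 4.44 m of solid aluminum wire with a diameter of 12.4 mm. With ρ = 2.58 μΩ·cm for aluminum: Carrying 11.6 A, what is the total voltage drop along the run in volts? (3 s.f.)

0.0112 V

ρ = 2.58 μΩ·cm = 2.58×10^-8 Ω·m
Section 1: A_strand = π(2.7600e-03)² = 2.393e-05 m²; R₁ = ρL/(N·A_s) = (2.58×10^-8)(0.547)/(37×2.393e-05) = 1.594×10^-5 Ω
Section 2: A = π(d/2)² = π(6.2000e-03 m)² = 1.208e-04 m²
R₂ = (2.58×10^-8)(4.44)/(1.208e-04) = 9.486×10^-4 Ω
R = R₁ + R₂ = 9.645×10^-4 Ω
V = IR = 11.6 × 9.645×10^-4 = 0.0112 V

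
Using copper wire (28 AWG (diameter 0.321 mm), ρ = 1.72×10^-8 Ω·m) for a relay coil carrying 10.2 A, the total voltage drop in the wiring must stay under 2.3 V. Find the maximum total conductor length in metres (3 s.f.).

A = π(0.321/2 mm)² = π(1.6050e-04 m)² = 8.093e-08 m²
L_max = V_max·A/(1·ρI) = (2.3)(8.093e-08)/(1.72×10^-8×10.2) = 1.06 m

1.06 m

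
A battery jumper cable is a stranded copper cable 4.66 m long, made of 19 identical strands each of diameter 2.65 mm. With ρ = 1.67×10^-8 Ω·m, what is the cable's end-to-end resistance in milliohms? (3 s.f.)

0.743 mΩ

A_strand = π(1.3250e-03 m)² = 5.515e-06 m²
R_strand = ρL/A = (1.67×10^-8)(4.66)/(5.515e-06) = 0.01411 Ω
R_total = R_strand/N = 0.01411/19 = 0.743 mΩ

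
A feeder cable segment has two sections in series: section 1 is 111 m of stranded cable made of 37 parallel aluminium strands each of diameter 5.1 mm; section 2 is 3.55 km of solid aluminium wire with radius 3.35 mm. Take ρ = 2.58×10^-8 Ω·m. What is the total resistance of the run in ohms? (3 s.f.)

Section 1: A_strand = π(2.5500e-03)² = 2.043e-05 m²; R₁ = ρL/(N·A_s) = (2.58×10^-8)(111)/(37×2.043e-05) = 0.003789 Ω
Section 2: A = πr² = π(3.3500e-03 m)² = 3.526e-05 m²
R₂ = (2.58×10^-8)(3550)/(3.526e-05) = 2.598 Ω
R = R₁ + R₂ = 2.60 Ω

2.60 Ω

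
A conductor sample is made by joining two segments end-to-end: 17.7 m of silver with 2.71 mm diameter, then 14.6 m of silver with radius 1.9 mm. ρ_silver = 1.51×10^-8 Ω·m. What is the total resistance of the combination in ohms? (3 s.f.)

Segment 1: A = π(d/2)² = π(1.3550e-03 m)² = 5.768e-06 m²
R₁ = ρL/A = (1.51×10^-8)(17.7)/(5.768e-06) = 0.04634 Ω
Segment 2: A = πr² = π(1.9000e-03 m)² = 1.134e-05 m²
R₂ = (1.51×10^-8)(14.6)/(1.134e-05) = 0.01944 Ω
R = R₁ + R₂ = 0.0658 Ω

0.0658 Ω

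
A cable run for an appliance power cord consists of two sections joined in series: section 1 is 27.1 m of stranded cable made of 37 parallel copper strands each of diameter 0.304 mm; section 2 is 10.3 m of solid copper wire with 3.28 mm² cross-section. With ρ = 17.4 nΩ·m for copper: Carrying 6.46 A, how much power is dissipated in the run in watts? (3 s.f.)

ρ = 17.4 nΩ·m = 1.74×10^-8 Ω·m
Section 1: A_strand = π(1.5200e-04)² = 7.258e-08 m²; R₁ = ρL/(N·A_s) = (1.74×10^-8)(27.1)/(37×7.258e-08) = 0.1756 Ω
Section 2: A = 3.28 mm² = 3.280e-06 m²
R₂ = (1.74×10^-8)(10.3)/(3.280e-06) = 0.05464 Ω
R = R₁ + R₂ = 0.2302 Ω
P = I²R = (6.46)² × 0.2302 = 9.61 W

9.61 W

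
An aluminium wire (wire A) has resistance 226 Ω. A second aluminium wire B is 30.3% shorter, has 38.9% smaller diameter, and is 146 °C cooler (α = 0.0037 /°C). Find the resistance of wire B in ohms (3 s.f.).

194 Ω

R ∝ ρL/d² with ρ ∝ (1+αΔT), so R_B/R_A = (1 − 30.3/100) × (1 − 38.9/100)⁻² × (1 − 0.0037×146)
= 0.697 × 2.679 × 0.4598 = 0.8585
R_B = 0.8585 × 226 = 194 Ω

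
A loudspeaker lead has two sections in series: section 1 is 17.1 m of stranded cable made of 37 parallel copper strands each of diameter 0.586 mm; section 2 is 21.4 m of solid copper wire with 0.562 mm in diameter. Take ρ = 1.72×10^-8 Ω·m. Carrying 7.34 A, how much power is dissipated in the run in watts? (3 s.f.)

81.5 W

Section 1: A_strand = π(2.9300e-04)² = 2.697e-07 m²; R₁ = ρL/(N·A_s) = (1.72×10^-8)(17.1)/(37×2.697e-07) = 0.02947 Ω
Section 2: A = π(d/2)² = π(2.8100e-04 m)² = 2.481e-07 m²
R₂ = (1.72×10^-8)(21.4)/(2.481e-07) = 1.484 Ω
R = R₁ + R₂ = 1.513 Ω
P = I²R = (7.34)² × 1.513 = 81.5 W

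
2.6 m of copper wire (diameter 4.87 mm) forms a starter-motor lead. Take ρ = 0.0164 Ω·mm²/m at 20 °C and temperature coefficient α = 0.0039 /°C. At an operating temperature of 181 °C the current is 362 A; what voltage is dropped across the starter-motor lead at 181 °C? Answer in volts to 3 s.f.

ρ = 0.0164 Ω·mm²/m = 1.64×10^-8 Ω·m
A = π(d/2)² = π(2.4350e-03 m)² = 1.863e-05 m²
R₍20₎ = ρL/A = (1.64×10^-8)(2.6)/(1.863e-05) = 0.002289 Ω
R₍181₎ = R₍20₎(1 + αΔT) = 0.002289 × (1 + 0.0039×161) = 0.003726 Ω
V = IR = 362 × 0.003726 = 1.35 V

1.35 V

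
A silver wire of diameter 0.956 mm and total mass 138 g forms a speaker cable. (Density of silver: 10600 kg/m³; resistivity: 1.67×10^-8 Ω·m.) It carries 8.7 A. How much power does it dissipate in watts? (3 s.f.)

A = π(d/2)² = π(4.7800e-04 m)² = 7.1780e-07 m²
L = m/(density·A) = 0.138/(10600×7.1780e-07) = 18.14 m
R = ρL/A = (1.67×10^-8)(18.14)/(7.1780e-07) = 0.422 Ω
P = I²R = (8.7)² × 0.422 = 31.9 W

31.9 W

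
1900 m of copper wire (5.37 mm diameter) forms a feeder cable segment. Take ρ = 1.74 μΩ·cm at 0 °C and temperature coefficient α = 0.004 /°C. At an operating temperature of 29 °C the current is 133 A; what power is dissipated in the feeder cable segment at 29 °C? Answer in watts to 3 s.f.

ρ = 1.74 μΩ·cm = 1.74×10^-8 Ω·m
A = π(d/2)² = π(2.6850e-03 m)² = 2.265e-05 m²
R₍0₎ = ρL/A = (1.74×10^-8)(1900)/(2.265e-05) = 1.46 Ω
R₍29₎ = R₍0₎(1 + αΔT) = 1.46 × (1 + 0.004×29) = 1.629 Ω
P = I²R = (133)² × 1.629 = 28800 W

28800 W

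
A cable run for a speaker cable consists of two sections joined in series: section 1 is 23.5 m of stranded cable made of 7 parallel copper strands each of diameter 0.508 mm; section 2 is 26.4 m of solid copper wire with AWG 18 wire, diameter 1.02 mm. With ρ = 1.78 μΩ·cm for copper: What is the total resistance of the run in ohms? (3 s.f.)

ρ = 1.78 μΩ·cm = 1.78×10^-8 Ω·m
Section 1: A_strand = π(2.5400e-04)² = 2.027e-07 m²; R₁ = ρL/(N·A_s) = (1.78×10^-8)(23.5)/(7×2.027e-07) = 0.2948 Ω
Section 2: A = π(1.02/2 mm)² = π(5.1000e-04 m)² = 8.171e-07 m²
R₂ = (1.78×10^-8)(26.4)/(8.171e-07) = 0.5751 Ω
R = R₁ + R₂ = 0.870 Ω

0.870 Ω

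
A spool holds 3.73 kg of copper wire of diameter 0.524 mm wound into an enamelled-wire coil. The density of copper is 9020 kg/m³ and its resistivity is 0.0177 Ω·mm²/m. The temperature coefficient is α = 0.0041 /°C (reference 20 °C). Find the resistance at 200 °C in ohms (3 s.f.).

ρ = 0.0177 Ω·mm²/m = 1.77×10^-8 Ω·m
A = π(d/2)² = π(2.6200e-04 m)² = 2.1565e-07 m²
L = m/(density·A) = 3.73/(9020×2.1565e-07) = 1918 m
R = ρL/A = (1.77×10^-8)(1918)/(2.1565e-07) = 157.4 Ω
R(200 °C) = 157.4 × (1 + 0.0041×180) = 274 Ω

274 Ω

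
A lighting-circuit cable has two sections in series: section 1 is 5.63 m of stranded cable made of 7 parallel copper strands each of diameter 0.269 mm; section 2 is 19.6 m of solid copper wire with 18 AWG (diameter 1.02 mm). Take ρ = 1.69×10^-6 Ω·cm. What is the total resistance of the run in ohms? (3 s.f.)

0.645 Ω

ρ = 1.69×10^-6 Ω·cm = 1.69×10^-8 Ω·m
Section 1: A_strand = π(1.3450e-04)² = 5.683e-08 m²; R₁ = ρL/(N·A_s) = (1.69×10^-8)(5.63)/(7×5.683e-08) = 0.2392 Ω
Section 2: A = π(1.02/2 mm)² = π(5.1000e-04 m)² = 8.171e-07 m²
R₂ = (1.69×10^-8)(19.6)/(8.171e-07) = 0.4054 Ω
R = R₁ + R₂ = 0.645 Ω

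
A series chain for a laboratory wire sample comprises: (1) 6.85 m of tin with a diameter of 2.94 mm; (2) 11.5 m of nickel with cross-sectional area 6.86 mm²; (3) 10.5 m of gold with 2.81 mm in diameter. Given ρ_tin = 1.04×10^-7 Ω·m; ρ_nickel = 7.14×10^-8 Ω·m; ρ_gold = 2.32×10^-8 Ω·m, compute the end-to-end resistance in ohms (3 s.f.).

0.264 Ω

Seg 1: A = π(d/2)² = π(1.4700e-03 m)² = 6.789e-06 m²
R_1 = (1.04×10^-7)(6.85)/(6.789e-06) = 0.1049 Ω
Seg 2: A = 6.86 mm² = 6.860e-06 m²
R_2 = (7.14×10^-8)(11.5)/(6.860e-06) = 0.1197 Ω
Seg 3: A = π(d/2)² = π(1.4050e-03 m)² = 6.202e-06 m²
R_3 = (2.32×10^-8)(10.5)/(6.202e-06) = 0.03928 Ω
R_total = R_1 + R_2 + R_3 = 0.264 Ω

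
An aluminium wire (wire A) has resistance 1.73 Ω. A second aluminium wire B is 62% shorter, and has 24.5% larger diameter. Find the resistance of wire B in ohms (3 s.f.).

0.424 Ω

R ∝ L/d², so R_B/R_A = (1 − 62/100) × (1 + 24.5/100)⁻²
= 0.38 × 0.6452 = 0.2452
R_B = 0.2452 × 1.73 = 0.424 Ω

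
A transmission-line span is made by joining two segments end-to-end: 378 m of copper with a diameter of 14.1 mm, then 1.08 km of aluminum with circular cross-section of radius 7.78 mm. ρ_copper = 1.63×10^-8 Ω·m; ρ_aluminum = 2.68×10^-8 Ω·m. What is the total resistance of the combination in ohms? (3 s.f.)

0.192 Ω

Segment 1: A = π(d/2)² = π(7.0500e-03 m)² = 1.561e-04 m²
R₁ = ρL/A = (1.63×10^-8)(378)/(1.561e-04) = 0.03946 Ω
Segment 2: A = πr² = π(7.7800e-03 m)² = 1.902e-04 m²
R₂ = (2.68×10^-8)(1080)/(1.902e-04) = 0.1522 Ω
R = R₁ + R₂ = 0.192 Ω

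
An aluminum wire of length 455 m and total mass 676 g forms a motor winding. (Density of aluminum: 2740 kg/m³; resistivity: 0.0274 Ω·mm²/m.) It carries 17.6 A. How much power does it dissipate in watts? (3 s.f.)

7120 W

ρ = 0.0274 Ω·mm²/m = 2.74×10^-8 Ω·m
A = m/(density·L) = 0.676/(2740×455) = 5.4223e-07 m²
R = ρL/A = (2.74×10^-8)(455)/(5.4223e-07) = 22.99 Ω
P = I²R = (17.6)² × 22.99 = 7120 W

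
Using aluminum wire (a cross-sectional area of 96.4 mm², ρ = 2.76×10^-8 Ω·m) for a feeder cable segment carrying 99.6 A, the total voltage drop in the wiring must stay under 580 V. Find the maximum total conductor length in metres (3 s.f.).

20300 m

A = 96.4 mm² = 9.640e-05 m²
L_max = V_max·A/(1·ρI) = (580)(9.640e-05)/(2.76×10^-8×99.6) = 20300 m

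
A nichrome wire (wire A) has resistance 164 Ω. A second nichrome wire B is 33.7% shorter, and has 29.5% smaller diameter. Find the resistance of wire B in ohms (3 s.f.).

R ∝ L/d², so R_B/R_A = (1 − 33.7/100) × (1 − 29.5/100)⁻²
= 0.663 × 2.012 = 1.334
R_B = 1.334 × 164 = 219 Ω

219 Ω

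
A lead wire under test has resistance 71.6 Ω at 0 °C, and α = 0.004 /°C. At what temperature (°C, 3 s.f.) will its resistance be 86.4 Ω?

R = R₀(1 + α(T − T₀)) ⇒ T = T₀ + (R/R₀ − 1)/α
T = 0 + (86.4/71.6 − 1)/0.004 = 0 + (0.2067)/0.004 = 51.7 °C

51.7 °C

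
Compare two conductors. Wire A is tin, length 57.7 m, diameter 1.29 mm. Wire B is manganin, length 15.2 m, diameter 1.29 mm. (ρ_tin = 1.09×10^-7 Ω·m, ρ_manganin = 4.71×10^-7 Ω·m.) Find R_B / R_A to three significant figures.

R ∝ ρL/d², so R_B/R_A = (ρ_B/ρ_A) × (L_B/L_A)
= (4.71×10^-7/1.09×10^-7) × (15.2/57.7) = 1.14

1.14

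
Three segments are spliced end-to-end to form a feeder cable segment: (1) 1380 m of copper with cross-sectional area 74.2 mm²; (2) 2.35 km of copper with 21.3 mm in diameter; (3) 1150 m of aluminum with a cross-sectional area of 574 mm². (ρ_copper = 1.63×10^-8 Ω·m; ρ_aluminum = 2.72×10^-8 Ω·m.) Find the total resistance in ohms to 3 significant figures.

0.465 Ω

Seg 1: A = 74.2 mm² = 7.420e-05 m²
R_1 = (1.63×10^-8)(1380)/(7.420e-05) = 0.3032 Ω
Seg 2: A = π(d/2)² = π(1.0650e-02 m)² = 3.563e-04 m²
R_2 = (1.63×10^-8)(2350)/(3.563e-04) = 0.1075 Ω
Seg 3: A = 574 mm² = 5.740e-04 m²
R_3 = (2.72×10^-8)(1150)/(5.740e-04) = 0.05449 Ω
R_total = R_1 + R_2 + R_3 = 0.465 Ω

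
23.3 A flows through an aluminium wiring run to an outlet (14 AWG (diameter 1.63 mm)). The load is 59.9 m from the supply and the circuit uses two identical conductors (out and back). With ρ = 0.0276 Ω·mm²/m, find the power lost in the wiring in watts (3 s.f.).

860 W

ρ = 0.0276 Ω·mm²/m = 2.76×10^-8 Ω·m
A = π(1.63/2 mm)² = π(8.1500e-04 m)² = 2.087e-06 m²
Total conductor length (both ways) L = 2 × 59.9 = 119.8 m
R = ρL/A = (2.76×10^-8)(119.8)/(2.087e-06) = 1.585 Ω
P = I²R = (23.3)² × 1.585 = 860 W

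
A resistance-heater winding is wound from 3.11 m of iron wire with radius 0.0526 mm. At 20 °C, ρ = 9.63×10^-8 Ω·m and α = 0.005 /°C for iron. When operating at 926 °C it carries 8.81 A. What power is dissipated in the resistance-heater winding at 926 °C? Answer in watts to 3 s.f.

A = πr² = π(5.2600e-05 m)² = 8.692e-09 m²
R₍20₎ = ρL/A = (9.63×10^-8)(3.11)/(8.692e-09) = 34.46 Ω
R₍926₎ = R₍20₎(1 + αΔT) = 34.46 × (1 + 0.005×906) = 190.5 Ω
P = I²R = (8.81)² × 190.5 = 14800 W

14800 W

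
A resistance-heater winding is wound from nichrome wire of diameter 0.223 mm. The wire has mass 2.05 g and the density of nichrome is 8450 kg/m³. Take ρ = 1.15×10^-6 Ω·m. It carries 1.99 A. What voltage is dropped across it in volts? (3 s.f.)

364 V

A = π(d/2)² = π(1.1150e-04 m)² = 3.9057e-08 m²
L = m/(density·A) = 0.00205/(8450×3.9057e-08) = 6.212 m
R = ρL/A = (1.15×10^-6)(6.212)/(3.9057e-08) = 182.9 Ω
V = IR = 1.99 × 182.9 = 364 V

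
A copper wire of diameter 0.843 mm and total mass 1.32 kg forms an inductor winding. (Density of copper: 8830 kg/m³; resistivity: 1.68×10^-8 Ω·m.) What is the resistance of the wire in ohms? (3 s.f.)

A = π(d/2)² = π(4.2150e-04 m)² = 5.5814e-07 m²
L = m/(density·A) = 1.32/(8830×5.5814e-07) = 267.8 m
R = ρL/A = (1.68×10^-8)(267.8)/(5.5814e-07) = 8.06 Ω

8.06 Ω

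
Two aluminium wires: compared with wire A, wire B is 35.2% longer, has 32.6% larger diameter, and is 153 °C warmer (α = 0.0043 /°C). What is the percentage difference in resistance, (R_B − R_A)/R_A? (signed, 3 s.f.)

27.5%

R ∝ ρL/d² with ρ ∝ (1+αΔT), so R_B/R_A = (1 + 35.2/100) × (1 + 32.6/100)⁻² × (1 + 0.0043×153)
= 1.352 × 0.5687 × 1.658 = 1.275
(R_B − R_A)/R_A = 1.275 − 1 = 27.5%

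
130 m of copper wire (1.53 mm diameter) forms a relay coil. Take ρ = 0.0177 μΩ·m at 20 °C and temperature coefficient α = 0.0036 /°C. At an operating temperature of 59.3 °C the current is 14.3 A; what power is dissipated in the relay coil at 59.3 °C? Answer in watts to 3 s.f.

292 W

ρ = 0.0177 μΩ·m = 1.77×10^-8 Ω·m
A = π(d/2)² = π(7.6500e-04 m)² = 1.839e-06 m²
R₍20₎ = ρL/A = (1.77×10^-8)(130)/(1.839e-06) = 1.252 Ω
R₍59.3₎ = R₍20₎(1 + αΔT) = 1.252 × (1 + 0.0036×39.3) = 1.429 Ω
P = I²R = (14.3)² × 1.429 = 292 W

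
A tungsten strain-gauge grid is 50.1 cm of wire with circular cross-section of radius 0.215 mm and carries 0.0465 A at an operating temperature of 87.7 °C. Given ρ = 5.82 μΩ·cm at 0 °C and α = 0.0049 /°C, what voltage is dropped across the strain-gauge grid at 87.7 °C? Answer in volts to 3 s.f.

0.0133 V

ρ = 5.82 μΩ·cm = 5.82×10^-8 Ω·m
A = πr² = π(2.1500e-04 m)² = 1.452e-07 m²
R₍0₎ = ρL/A = (5.82×10^-8)(0.501)/(1.452e-07) = 0.2008 Ω
R₍87.7₎ = R₍0₎(1 + αΔT) = 0.2008 × (1 + 0.0049×87.7) = 0.2871 Ω
V = IR = 0.0465 × 0.2871 = 0.0133 V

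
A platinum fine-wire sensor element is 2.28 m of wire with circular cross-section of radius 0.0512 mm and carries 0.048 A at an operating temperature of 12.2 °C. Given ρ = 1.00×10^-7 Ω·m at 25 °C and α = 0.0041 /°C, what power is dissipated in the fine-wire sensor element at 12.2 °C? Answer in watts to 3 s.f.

A = πr² = π(5.1200e-05 m)² = 8.235e-09 m²
R₍25₎ = ρL/A = (1.00×10^-7)(2.28)/(8.235e-09) = 27.69 Ω
R₍12.2₎ = R₍25₎(1 + αΔT) = 27.69 × (1 + 0.0041×-12.8) = 26.23 Ω
P = I²R = (0.048)² × 26.23 = 0.0604 W

0.0604 W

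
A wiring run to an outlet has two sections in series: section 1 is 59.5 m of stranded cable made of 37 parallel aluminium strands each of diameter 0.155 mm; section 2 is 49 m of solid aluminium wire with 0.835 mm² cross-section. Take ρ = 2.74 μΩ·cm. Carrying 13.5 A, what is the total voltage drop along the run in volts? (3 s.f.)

53.2 V

ρ = 2.74 μΩ·cm = 2.74×10^-8 Ω·m
Section 1: A_strand = π(7.7500e-05)² = 1.887e-08 m²; R₁ = ρL/(N·A_s) = (2.74×10^-8)(59.5)/(37×1.887e-08) = 2.335 Ω
Section 2: A = 0.835 mm² = 8.350e-07 m²
R₂ = (2.74×10^-8)(49)/(8.350e-07) = 1.608 Ω
R = R₁ + R₂ = 3.943 Ω
V = IR = 13.5 × 3.943 = 53.2 V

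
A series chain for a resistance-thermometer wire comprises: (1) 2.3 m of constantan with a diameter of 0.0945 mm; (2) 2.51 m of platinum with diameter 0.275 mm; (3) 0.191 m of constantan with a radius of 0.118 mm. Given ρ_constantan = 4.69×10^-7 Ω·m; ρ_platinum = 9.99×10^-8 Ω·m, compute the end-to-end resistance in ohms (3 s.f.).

Seg 1: A = π(d/2)² = π(4.7250e-05 m)² = 7.014e-09 m²
R_1 = (4.69×10^-7)(2.3)/(7.014e-09) = 153.8 Ω
Seg 2: A = π(d/2)² = π(1.3750e-04 m)² = 5.940e-08 m²
R_2 = (9.99×10^-8)(2.51)/(5.940e-08) = 4.222 Ω
Seg 3: A = πr² = π(1.1800e-04 m)² = 4.374e-08 m²
R_3 = (4.69×10^-7)(0.191)/(4.374e-08) = 2.048 Ω
R_total = R_1 + R_2 + R_3 = 160 Ω

160 Ω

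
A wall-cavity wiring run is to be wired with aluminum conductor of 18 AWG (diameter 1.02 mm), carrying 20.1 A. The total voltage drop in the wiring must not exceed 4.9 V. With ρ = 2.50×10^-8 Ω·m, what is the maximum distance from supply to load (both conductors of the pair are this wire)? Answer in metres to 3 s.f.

A = π(1.02/2 mm)² = π(5.1000e-04 m)² = 8.171e-07 m²
L_max = V_max·A/(2·ρI) = (4.9)(8.171e-07)/(2×2.50×10^-8×20.1) = 3.98 m

3.98 m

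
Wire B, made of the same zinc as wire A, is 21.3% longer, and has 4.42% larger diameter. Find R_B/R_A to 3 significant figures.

R ∝ L/d², so R_B/R_A = (1 + 21.3/100) × (1 + 4.42/100)⁻²
= 1.213 × 0.9171 = 1.11

1.11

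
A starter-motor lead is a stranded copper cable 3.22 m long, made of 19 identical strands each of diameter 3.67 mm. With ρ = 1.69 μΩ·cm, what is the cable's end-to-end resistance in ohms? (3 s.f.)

ρ = 1.69 μΩ·cm = 1.69×10^-8 Ω·m
A_strand = π(1.8350e-03 m)² = 1.058e-05 m²
R_strand = ρL/A = (1.69×10^-8)(3.22)/(1.058e-05) = 0.005144 Ω
R_total = R_strand/N = 0.005144/19 = 2.71×10^-4 Ω

2.71×10^-4 Ω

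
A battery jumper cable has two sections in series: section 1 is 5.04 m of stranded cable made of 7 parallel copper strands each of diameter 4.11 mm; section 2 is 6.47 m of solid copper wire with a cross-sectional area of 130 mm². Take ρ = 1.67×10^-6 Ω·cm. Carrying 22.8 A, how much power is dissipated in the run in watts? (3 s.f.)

ρ = 1.67×10^-6 Ω·cm = 1.67×10^-8 Ω·m
Section 1: A_strand = π(2.0550e-03)² = 1.327e-05 m²; R₁ = ρL/(N·A_s) = (1.67×10^-8)(5.04)/(7×1.327e-05) = 9.063×10^-4 Ω
Section 2: A = 130 mm² = 1.300e-04 m²
R₂ = (1.67×10^-8)(6.47)/(1.300e-04) = 8.311×10^-4 Ω
R = R₁ + R₂ = 0.001737 Ω
P = I²R = (22.8)² × 0.001737 = 0.903 W

0.903 W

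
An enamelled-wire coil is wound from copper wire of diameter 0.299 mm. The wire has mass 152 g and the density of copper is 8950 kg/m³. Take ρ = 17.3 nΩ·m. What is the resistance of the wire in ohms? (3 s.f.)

59.6 Ω

ρ = 17.3 nΩ·m = 1.73×10^-8 Ω·m
A = π(d/2)² = π(1.4950e-04 m)² = 7.0215e-08 m²
L = m/(density·A) = 0.152/(8950×7.0215e-08) = 241.9 m
R = ρL/A = (1.73×10^-8)(241.9)/(7.0215e-08) = 59.6 Ω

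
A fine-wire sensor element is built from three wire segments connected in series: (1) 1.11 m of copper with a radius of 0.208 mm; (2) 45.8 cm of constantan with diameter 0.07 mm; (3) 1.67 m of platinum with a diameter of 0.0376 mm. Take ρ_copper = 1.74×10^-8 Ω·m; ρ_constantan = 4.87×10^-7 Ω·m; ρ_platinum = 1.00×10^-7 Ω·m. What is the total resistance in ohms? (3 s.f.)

209 Ω

Seg 1: A = πr² = π(2.0800e-04 m)² = 1.359e-07 m²
R_1 = (1.74×10^-8)(1.11)/(1.359e-07) = 0.1421 Ω
Seg 2: A = π(d/2)² = π(3.5000e-05 m)² = 3.848e-09 m²
R_2 = (4.87×10^-7)(0.458)/(3.848e-09) = 57.96 Ω
Seg 3: A = π(d/2)² = π(1.8800e-05 m)² = 1.110e-09 m²
R_3 = (1.00×10^-7)(1.67)/(1.110e-09) = 150.4 Ω
R_total = R_1 + R_2 + R_3 = 209 Ω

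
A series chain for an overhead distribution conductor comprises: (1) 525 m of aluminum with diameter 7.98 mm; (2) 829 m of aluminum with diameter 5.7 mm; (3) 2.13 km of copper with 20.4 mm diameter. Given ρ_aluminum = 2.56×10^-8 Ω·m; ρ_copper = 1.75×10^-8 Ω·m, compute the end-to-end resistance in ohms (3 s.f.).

Seg 1: A = π(d/2)² = π(3.9900e-03 m)² = 5.001e-05 m²
R_1 = (2.56×10^-8)(525)/(5.001e-05) = 0.2687 Ω
Seg 2: A = π(d/2)² = π(2.8500e-03 m)² = 2.552e-05 m²
R_2 = (2.56×10^-8)(829)/(2.552e-05) = 0.8317 Ω
Seg 3: A = π(d/2)² = π(1.0200e-02 m)² = 3.269e-04 m²
R_3 = (1.75×10^-8)(2130)/(3.269e-04) = 0.114 Ω
R_total = R_1 + R_2 + R_3 = 1.21 Ω

1.21 Ω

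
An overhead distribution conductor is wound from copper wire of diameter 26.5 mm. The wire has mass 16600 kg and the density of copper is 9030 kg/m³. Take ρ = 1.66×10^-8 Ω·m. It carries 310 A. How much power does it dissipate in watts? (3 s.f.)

9640 W

A = π(d/2)² = π(1.3250e-02 m)² = 5.5155e-04 m²
L = m/(density·A) = 16600/(9030×5.5155e-04) = 3333 m
R = ρL/A = (1.66×10^-8)(3333)/(5.5155e-04) = 0.1003 Ω
P = I²R = (310)² × 0.1003 = 9640 W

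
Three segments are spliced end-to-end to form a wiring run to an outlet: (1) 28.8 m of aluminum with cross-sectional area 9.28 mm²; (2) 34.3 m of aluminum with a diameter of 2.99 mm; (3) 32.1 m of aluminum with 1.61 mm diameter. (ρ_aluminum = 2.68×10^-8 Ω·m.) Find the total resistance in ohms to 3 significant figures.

0.637 Ω

Seg 1: A = 9.28 mm² = 9.280e-06 m²
R_1 = (2.68×10^-8)(28.8)/(9.280e-06) = 0.08317 Ω
Seg 2: A = π(d/2)² = π(1.4950e-03 m)² = 7.022e-06 m²
R_2 = (2.68×10^-8)(34.3)/(7.022e-06) = 0.1309 Ω
Seg 3: A = π(d/2)² = π(8.0500e-04 m)² = 2.036e-06 m²
R_3 = (2.68×10^-8)(32.1)/(2.036e-06) = 0.4226 Ω
R_total = R_1 + R_2 + R_3 = 0.637 Ω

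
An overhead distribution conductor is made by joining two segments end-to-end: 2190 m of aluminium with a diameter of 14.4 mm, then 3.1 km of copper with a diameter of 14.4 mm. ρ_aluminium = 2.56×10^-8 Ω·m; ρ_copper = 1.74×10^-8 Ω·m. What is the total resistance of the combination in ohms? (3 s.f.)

0.675 Ω

Segment 1: A = π(d/2)² = π(7.2000e-03 m)² = 1.629e-04 m²
R₁ = ρL/A = (2.56×10^-8)(2190)/(1.629e-04) = 0.3442 Ω
R₂ = (1.74×10^-8)(3100)/(1.629e-04) = 0.3312 Ω
R = R₁ + R₂ = 0.675 Ω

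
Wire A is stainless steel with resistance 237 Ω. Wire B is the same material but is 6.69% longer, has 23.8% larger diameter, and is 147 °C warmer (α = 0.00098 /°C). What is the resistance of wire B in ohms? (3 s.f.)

189 Ω

R ∝ ρL/d² with ρ ∝ (1+αΔT), so R_B/R_A = (1 + 6.69/100) × (1 + 23.8/100)⁻² × (1 + 0.00098×147)
= 1.067 × 0.6525 × 1.144 = 0.7964
R_B = 0.7964 × 237 = 189 Ω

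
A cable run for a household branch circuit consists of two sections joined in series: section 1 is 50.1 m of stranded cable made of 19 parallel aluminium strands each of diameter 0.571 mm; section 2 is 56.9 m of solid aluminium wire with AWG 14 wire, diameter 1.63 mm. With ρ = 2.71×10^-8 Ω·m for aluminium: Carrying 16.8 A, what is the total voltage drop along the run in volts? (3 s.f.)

Section 1: A_strand = π(2.8550e-04)² = 2.561e-07 m²; R₁ = ρL/(N·A_s) = (2.71×10^-8)(50.1)/(19×2.561e-07) = 0.2791 Ω
Section 2: A = π(1.63/2 mm)² = π(8.1500e-04 m)² = 2.087e-06 m²
R₂ = (2.71×10^-8)(56.9)/(2.087e-06) = 0.739 Ω
R = R₁ + R₂ = 1.018 Ω
V = IR = 16.8 × 1.018 = 17.1 V

17.1 V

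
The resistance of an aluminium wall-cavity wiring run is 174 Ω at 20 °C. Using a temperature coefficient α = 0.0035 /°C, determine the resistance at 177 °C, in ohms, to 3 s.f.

270 Ω

ΔT = 177 − 20 = 157 °C
R = R₀(1 + αΔT) = 174 × (1 + 0.0035×157) = 174 × 1.55 = 270 Ω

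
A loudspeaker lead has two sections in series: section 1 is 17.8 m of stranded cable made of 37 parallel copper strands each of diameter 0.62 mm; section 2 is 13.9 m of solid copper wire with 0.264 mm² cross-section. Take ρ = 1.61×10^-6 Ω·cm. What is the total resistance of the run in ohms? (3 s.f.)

ρ = 1.61×10^-6 Ω·cm = 1.61×10^-8 Ω·m
Section 1: A_strand = π(3.1000e-04)² = 3.019e-07 m²; R₁ = ρL/(N·A_s) = (1.61×10^-8)(17.8)/(37×3.019e-07) = 0.02565 Ω
Section 2: A = 0.264 mm² = 2.640e-07 m²
R₂ = (1.61×10^-8)(13.9)/(2.640e-07) = 0.8477 Ω
R = R₁ + R₂ = 0.873 Ω

0.873 Ω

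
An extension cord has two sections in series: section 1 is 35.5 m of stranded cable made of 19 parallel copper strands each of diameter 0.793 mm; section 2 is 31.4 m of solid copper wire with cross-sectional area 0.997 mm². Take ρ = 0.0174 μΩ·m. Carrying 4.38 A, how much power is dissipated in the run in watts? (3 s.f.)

ρ = 0.0174 μΩ·m = 1.74×10^-8 Ω·m
Section 1: A_strand = π(3.9650e-04)² = 4.939e-07 m²; R₁ = ρL/(N·A_s) = (1.74×10^-8)(35.5)/(19×4.939e-07) = 0.06582 Ω
Section 2: A = 0.997 mm² = 9.970e-07 m²
R₂ = (1.74×10^-8)(31.4)/(9.970e-07) = 0.548 Ω
R = R₁ + R₂ = 0.6138 Ω
P = I²R = (4.38)² × 0.6138 = 11.8 W

11.8 W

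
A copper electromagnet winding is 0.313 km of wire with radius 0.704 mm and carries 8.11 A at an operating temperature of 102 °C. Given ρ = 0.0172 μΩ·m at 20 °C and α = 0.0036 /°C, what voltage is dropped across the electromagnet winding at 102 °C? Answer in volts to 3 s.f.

36.3 V

ρ = 0.0172 μΩ·m = 1.72×10^-8 Ω·m
A = πr² = π(7.0400e-04 m)² = 1.557e-06 m²
R₍20₎ = ρL/A = (1.72×10^-8)(313)/(1.557e-06) = 3.458 Ω
R₍102₎ = R₍20₎(1 + αΔT) = 3.458 × (1 + 0.0036×82) = 4.478 Ω
V = IR = 8.11 × 4.478 = 36.3 V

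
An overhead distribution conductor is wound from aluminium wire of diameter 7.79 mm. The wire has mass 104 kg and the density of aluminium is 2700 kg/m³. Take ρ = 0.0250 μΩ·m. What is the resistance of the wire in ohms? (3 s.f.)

ρ = 0.0250 μΩ·m = 2.50×10^-8 Ω·m
A = π(d/2)² = π(3.8950e-03 m)² = 4.7661e-05 m²
L = m/(density·A) = 104/(2700×4.7661e-05) = 808.2 m
R = ρL/A = (2.50×10^-8)(808.2)/(4.7661e-05) = 0.424 Ω

0.424 Ω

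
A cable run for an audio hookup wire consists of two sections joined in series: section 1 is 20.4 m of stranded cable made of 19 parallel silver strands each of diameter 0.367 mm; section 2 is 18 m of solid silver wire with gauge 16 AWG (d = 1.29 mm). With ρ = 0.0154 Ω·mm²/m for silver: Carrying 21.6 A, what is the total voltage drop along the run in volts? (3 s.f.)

7.96 V

ρ = 0.0154 Ω·mm²/m = 1.54×10^-8 Ω·m
Section 1: A_strand = π(1.8350e-04)² = 1.058e-07 m²; R₁ = ρL/(N·A_s) = (1.54×10^-8)(20.4)/(19×1.058e-07) = 0.1563 Ω
Section 2: A = π(1.29/2 mm)² = π(6.4500e-04 m)² = 1.307e-06 m²
R₂ = (1.54×10^-8)(18)/(1.307e-06) = 0.2121 Ω
R = R₁ + R₂ = 0.3684 Ω
V = IR = 21.6 × 0.3684 = 7.96 V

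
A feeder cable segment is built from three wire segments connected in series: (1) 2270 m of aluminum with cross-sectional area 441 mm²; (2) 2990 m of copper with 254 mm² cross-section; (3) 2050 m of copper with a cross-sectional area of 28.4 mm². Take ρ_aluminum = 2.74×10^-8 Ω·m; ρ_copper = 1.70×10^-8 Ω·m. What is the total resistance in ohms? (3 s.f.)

Seg 1: A = 441 mm² = 4.410e-04 m²
R_1 = (2.74×10^-8)(2270)/(4.410e-04) = 0.141 Ω
Seg 2: A = 254 mm² = 2.540e-04 m²
R_2 = (1.70×10^-8)(2990)/(2.540e-04) = 0.2001 Ω
Seg 3: A = 28.4 mm² = 2.840e-05 m²
R_3 = (1.70×10^-8)(2050)/(2.840e-05) = 1.227 Ω
R_total = R_1 + R_2 + R_3 = 1.57 Ω

1.57 Ω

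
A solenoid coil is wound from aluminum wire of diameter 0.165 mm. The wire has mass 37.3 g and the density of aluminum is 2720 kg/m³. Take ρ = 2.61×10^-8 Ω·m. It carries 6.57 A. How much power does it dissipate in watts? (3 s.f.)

33800 W

A = π(d/2)² = π(8.2500e-05 m)² = 2.1382e-08 m²
L = m/(density·A) = 0.0373/(2720×2.1382e-08) = 641.3 m
R = ρL/A = (2.61×10^-8)(641.3)/(2.1382e-08) = 782.8 Ω
P = I²R = (6.57)² × 782.8 = 33800 W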